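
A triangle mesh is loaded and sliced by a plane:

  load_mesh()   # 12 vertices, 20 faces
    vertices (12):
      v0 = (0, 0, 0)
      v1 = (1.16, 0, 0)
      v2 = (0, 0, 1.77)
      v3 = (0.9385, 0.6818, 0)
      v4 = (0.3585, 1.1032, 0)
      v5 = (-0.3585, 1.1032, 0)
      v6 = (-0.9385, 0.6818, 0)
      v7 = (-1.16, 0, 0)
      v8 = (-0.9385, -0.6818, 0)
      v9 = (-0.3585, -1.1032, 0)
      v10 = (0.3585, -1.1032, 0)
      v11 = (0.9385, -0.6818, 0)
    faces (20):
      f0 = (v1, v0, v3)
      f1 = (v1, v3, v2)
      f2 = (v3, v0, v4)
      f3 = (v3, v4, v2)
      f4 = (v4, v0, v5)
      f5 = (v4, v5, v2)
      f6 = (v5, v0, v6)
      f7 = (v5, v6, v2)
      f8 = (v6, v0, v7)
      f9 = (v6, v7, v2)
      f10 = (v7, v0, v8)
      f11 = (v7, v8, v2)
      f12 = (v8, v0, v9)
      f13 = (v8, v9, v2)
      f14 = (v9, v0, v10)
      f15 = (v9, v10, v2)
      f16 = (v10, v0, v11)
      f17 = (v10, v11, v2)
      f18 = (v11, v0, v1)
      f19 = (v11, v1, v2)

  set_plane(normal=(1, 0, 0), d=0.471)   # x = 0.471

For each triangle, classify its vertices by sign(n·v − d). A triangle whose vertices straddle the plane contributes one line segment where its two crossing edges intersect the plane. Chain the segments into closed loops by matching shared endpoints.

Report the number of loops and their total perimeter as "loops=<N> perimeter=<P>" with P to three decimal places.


loops=1 perimeter=5.033

Straddling triangles (8 of 20):
  (v1,v0,v3) [+-+] → (0.471, 0, 0)–(0.471, 0.342171, 0)  len=0.3422
  (v1,v3,v2) [++-] → (0.471, 0.342171, 0.8817)–(0.471, 0, 1.05132)  len=0.3819
  (v3,v0,v4) [+--] → (0.471, 0.342171, 0)–(0.471, 1.02146, 0)  len=0.6793
  (v3,v4,v2) [+--] → (0.471, 1.02146, 0)–(0.471, 0.342171, 0.8817)  len=1.1130
  (v10,v0,v11) [--+] → (0.471, -0.342171, 0)–(0.471, -1.02146, 0)  len=0.6793
  (v10,v11,v2) [-+-] → (0.471, -1.02146, 0)–(0.471, -0.342171, 0.8817)  len=1.1130
  (v11,v0,v1) [+-+] → (0.471, -0.342171, 0)–(0.471, 0, 0)  len=0.3422
  (v11,v1,v2) [++-] → (0.471, 0, 1.05132)–(0.471, -0.342171, 0.8817)  len=0.3819

Chained into 1 loop(s):
  loop 1: 8 segments, perimeter = 5.0328
Total perimeter = 5.033


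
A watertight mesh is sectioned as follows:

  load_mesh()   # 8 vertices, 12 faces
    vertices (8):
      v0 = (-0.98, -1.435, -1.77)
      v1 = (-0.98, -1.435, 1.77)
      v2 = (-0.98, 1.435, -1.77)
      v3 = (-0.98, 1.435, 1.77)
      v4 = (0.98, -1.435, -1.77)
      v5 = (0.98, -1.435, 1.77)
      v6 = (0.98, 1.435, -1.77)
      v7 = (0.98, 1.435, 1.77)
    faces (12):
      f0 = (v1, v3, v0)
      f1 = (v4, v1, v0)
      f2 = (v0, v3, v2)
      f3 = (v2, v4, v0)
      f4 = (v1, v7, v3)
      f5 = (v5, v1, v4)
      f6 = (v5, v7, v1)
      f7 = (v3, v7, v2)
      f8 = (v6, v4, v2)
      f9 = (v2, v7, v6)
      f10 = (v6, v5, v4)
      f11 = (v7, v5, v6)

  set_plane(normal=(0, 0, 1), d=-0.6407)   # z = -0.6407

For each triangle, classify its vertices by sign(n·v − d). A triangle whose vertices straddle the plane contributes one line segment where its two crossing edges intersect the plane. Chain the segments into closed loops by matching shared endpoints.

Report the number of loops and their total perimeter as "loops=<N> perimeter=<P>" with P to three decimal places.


loops=1 perimeter=9.660

Straddling triangles (8 of 12):
  (v1,v3,v0) [++-] → (-0.98, -0.519438, -0.6407)–(-0.98, -1.435, -0.6407)  len=0.9156
  (v4,v1,v0) [-+-] → (0.354738, -1.435, -0.6407)–(-0.98, -1.435, -0.6407)  len=1.3347
  (v0,v3,v2) [-+-] → (-0.98, -0.519438, -0.6407)–(-0.98, 1.435, -0.6407)  len=1.9544
  (v5,v1,v4) [++-] → (0.354738, -1.435, -0.6407)–(0.98, -1.435, -0.6407)  len=0.6253
  (v3,v7,v2) [++-] → (-0.354738, 1.435, -0.6407)–(-0.98, 1.435, -0.6407)  len=0.6253
  (v2,v7,v6) [-+-] → (-0.354738, 1.435, -0.6407)–(0.98, 1.435, -0.6407)  len=1.3347
  (v6,v5,v4) [-+-] → (0.98, 0.519438, -0.6407)–(0.98, -1.435, -0.6407)  len=1.9544
  (v7,v5,v6) [++-] → (0.98, 0.519438, -0.6407)–(0.98, 1.435, -0.6407)  len=0.9156

Chained into 1 loop(s):
  loop 1: 8 segments, perimeter = 9.6600
Total perimeter = 9.660


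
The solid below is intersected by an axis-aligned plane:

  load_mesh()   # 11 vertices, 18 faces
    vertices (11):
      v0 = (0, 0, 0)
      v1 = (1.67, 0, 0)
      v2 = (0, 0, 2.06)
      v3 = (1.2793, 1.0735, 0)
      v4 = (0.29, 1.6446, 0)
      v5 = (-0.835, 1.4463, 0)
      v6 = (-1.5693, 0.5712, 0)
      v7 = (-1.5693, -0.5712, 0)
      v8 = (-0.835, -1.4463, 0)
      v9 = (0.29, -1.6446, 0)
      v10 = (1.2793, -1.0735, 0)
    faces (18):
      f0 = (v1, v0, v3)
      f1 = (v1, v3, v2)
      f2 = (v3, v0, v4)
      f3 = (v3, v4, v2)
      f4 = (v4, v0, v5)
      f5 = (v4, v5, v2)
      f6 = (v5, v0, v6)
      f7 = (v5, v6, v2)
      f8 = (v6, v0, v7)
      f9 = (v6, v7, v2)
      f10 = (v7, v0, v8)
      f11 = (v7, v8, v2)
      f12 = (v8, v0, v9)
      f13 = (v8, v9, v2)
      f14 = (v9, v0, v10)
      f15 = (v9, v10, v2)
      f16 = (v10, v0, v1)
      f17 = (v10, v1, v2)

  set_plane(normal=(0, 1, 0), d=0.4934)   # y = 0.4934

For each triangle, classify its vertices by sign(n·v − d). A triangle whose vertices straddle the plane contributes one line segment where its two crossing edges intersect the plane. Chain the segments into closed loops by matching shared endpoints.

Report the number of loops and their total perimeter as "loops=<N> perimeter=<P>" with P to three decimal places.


loops=1 perimeter=7.345

Straddling triangles (10 of 18):
  (v1,v0,v3) [--+] → (0.587989, 0.4934, 0)–(1.49043, 0.4934, 0)  len=0.9024
  (v1,v3,v2) [-+-] → (1.49043, 0.4934, 0)–(0.587989, 0.4934, 1.11319)  len=1.4330
  (v3,v0,v4) [+-+] → (0.587989, 0.4934, 0)–(0.0870035, 0.4934, 0)  len=0.5010
  (v3,v4,v2) [++-] → (0.0870035, 0.4934, 1.44197)–(0.587989, 0.4934, 1.11319)  len=0.5992
  (v4,v0,v5) [+-+] → (0.0870035, 0.4934, 0)–(-0.284857, 0.4934, 0)  len=0.3719
  (v4,v5,v2) [++-] → (-0.284857, 0.4934, 1.35724)–(0.0870035, 0.4934, 1.44197)  len=0.3814
  (v5,v0,v6) [+-+] → (-0.284857, 0.4934, 0)–(-1.35555, 0.4934, 0)  len=1.0707
  (v5,v6,v2) [++-] → (-1.35555, 0.4934, 0.280581)–(-0.284857, 0.4934, 1.35724)  len=1.5184
  (v6,v0,v7) [+--] → (-1.35555, 0.4934, 0)–(-1.5693, 0.4934, 0)  len=0.2137
  (v6,v7,v2) [+--] → (-1.5693, 0.4934, 0)–(-1.35555, 0.4934, 0.280581)  len=0.3527

Chained into 1 loop(s):
  loop 1: 10 segments, perimeter = 7.3445
Total perimeter = 7.345


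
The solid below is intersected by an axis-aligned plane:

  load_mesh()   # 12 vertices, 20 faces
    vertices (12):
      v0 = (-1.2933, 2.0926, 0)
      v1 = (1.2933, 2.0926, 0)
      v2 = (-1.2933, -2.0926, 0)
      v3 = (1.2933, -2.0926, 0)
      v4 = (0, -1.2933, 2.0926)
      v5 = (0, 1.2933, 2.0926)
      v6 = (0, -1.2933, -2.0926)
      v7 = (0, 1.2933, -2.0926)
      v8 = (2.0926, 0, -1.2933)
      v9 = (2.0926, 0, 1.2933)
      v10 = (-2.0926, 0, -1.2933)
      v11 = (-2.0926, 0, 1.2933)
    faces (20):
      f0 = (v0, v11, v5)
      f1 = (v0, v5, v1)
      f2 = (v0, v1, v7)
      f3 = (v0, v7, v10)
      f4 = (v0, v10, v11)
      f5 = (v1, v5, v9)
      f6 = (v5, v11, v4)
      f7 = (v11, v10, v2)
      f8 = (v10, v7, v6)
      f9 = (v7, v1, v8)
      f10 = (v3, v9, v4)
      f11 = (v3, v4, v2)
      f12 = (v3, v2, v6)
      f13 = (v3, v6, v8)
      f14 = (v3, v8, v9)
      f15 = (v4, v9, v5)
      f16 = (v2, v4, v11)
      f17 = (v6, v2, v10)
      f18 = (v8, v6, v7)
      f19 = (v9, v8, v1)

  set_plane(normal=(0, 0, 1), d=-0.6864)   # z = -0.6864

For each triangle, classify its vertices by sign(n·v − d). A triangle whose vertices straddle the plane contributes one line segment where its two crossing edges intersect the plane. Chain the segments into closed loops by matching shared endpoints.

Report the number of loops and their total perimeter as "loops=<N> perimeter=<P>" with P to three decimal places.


Straddling triangles (10 of 20):
  (v0,v1,v7) [++-] → (0.869081, 1.83042, -0.6864)–(-0.869081, 1.83042, -0.6864)  len=1.7382
  (v0,v7,v10) [+--] → (-0.869081, 1.83042, -0.6864)–(-1.71752, 0.981983, -0.6864)  len=1.1999
  (v0,v10,v11) [+-+] → (-1.71752, 0.981983, -0.6864)–(-2.0926, 0, -0.6864)  len=1.0512
  (v11,v10,v2) [+-+] → (-2.0926, 0, -0.6864)–(-1.71752, -0.981983, -0.6864)  len=1.0512
  (v7,v1,v8) [-+-] → (0.869081, 1.83042, -0.6864)–(1.71752, 0.981983, -0.6864)  len=1.1999
  (v3,v2,v6) [++-] → (-0.869081, -1.83042, -0.6864)–(0.869081, -1.83042, -0.6864)  len=1.7382
  (v3,v6,v8) [+--] → (0.869081, -1.83042, -0.6864)–(1.71752, -0.981983, -0.6864)  len=1.1999
  (v3,v8,v9) [+-+] → (1.71752, -0.981983, -0.6864)–(2.0926, 0, -0.6864)  len=1.0512
  (v6,v2,v10) [-+-] → (-0.869081, -1.83042, -0.6864)–(-1.71752, -0.981983, -0.6864)  len=1.1999
  (v9,v8,v1) [+-+] → (2.0926, 0, -0.6864)–(1.71752, 0.981983, -0.6864)  len=1.0512

Chained into 1 loop(s):
  loop 1: 10 segments, perimeter = 12.4805
Total perimeter = 12.481

loops=1 perimeter=12.481


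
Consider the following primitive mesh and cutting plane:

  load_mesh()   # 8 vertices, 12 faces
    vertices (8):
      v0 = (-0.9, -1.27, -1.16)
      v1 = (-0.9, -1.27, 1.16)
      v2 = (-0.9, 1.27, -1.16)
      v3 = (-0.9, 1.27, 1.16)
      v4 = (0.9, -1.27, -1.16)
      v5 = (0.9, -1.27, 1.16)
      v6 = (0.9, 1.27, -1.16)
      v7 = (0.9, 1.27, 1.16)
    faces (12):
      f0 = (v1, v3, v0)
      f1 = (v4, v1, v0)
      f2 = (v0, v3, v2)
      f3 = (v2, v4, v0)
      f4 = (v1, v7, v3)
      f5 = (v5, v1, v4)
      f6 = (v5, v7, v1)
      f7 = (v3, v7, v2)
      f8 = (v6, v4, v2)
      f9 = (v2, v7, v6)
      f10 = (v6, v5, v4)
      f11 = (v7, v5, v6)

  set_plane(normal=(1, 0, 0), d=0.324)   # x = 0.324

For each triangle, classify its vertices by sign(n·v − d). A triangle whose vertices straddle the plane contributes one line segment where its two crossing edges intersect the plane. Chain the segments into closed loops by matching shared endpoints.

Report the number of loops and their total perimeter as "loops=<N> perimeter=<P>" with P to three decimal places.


Straddling triangles (8 of 12):
  (v4,v1,v0) [+--] → (0.324, -1.27, -0.4176)–(0.324, -1.27, -1.16)  len=0.7424
  (v2,v4,v0) [-+-] → (0.324, -0.4572, -1.16)–(0.324, -1.27, -1.16)  len=0.8128
  (v1,v7,v3) [-+-] → (0.324, 0.4572, 1.16)–(0.324, 1.27, 1.16)  len=0.8128
  (v5,v1,v4) [+-+] → (0.324, -1.27, 1.16)–(0.324, -1.27, -0.4176)  len=1.5776
  (v5,v7,v1) [++-] → (0.324, 0.4572, 1.16)–(0.324, -1.27, 1.16)  len=1.7272
  (v3,v7,v2) [-+-] → (0.324, 1.27, 1.16)–(0.324, 1.27, 0.4176)  len=0.7424
  (v6,v4,v2) [++-] → (0.324, -0.4572, -1.16)–(0.324, 1.27, -1.16)  len=1.7272
  (v2,v7,v6) [-++] → (0.324, 1.27, 0.4176)–(0.324, 1.27, -1.16)  len=1.5776

Chained into 1 loop(s):
  loop 1: 8 segments, perimeter = 9.7200
Total perimeter = 9.720

loops=1 perimeter=9.720


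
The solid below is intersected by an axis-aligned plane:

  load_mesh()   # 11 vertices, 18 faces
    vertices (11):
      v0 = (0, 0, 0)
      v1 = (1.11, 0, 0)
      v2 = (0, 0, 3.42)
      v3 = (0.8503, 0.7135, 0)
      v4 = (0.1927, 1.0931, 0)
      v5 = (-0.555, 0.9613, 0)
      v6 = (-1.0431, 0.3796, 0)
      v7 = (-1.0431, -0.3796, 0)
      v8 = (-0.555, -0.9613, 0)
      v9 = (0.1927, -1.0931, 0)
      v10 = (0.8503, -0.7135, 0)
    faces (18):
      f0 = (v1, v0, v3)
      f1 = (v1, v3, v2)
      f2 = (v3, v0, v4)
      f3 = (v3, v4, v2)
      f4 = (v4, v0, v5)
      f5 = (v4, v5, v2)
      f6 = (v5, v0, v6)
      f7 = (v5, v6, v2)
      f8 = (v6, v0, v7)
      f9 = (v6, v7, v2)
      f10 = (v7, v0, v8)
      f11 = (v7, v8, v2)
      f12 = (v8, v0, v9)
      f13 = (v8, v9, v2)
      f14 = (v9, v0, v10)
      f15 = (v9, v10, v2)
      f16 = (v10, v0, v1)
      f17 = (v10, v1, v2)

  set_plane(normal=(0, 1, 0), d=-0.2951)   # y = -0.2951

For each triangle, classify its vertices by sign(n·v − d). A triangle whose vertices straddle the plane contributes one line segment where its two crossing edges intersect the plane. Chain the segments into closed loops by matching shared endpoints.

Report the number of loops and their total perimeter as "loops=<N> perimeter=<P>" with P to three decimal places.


loops=1 perimeter=7.513

Straddling triangles (10 of 18):
  (v6,v0,v7) [++-] → (-0.810903, -0.2951, 0)–(-1.0431, -0.2951, 0)  len=0.2322
  (v6,v7,v2) [+-+] → (-1.0431, -0.2951, 0)–(-0.810903, -0.2951, 0.761301)  len=0.7959
  (v7,v0,v8) [-+-] → (-0.810903, -0.2951, 0)–(-0.170374, -0.2951, 0)  len=0.6405
  (v7,v8,v2) [--+] → (-0.170374, -0.2951, 2.37013)–(-0.810903, -0.2951, 0.761301)  len=1.7316
  (v8,v0,v9) [-+-] → (-0.170374, -0.2951, 0)–(0.0520225, -0.2951, 0)  len=0.2224
  (v8,v9,v2) [--+] → (0.0520225, -0.2951, 2.49672)–(-0.170374, -0.2951, 2.37013)  len=0.2559
  (v9,v0,v10) [-+-] → (0.0520225, -0.2951, 0)–(0.35168, -0.2951, 0)  len=0.2997
  (v9,v10,v2) [--+] → (0.35168, -0.2951, 2.00551)–(0.0520225, -0.2951, 2.49672)  len=0.5754
  (v10,v0,v1) [-++] → (0.35168, -0.2951, 0)–(1.00259, -0.2951, 0)  len=0.6509
  (v10,v1,v2) [-++] → (1.00259, -0.2951, 0)–(0.35168, -0.2951, 2.00551)  len=2.1085

Chained into 1 loop(s):
  loop 1: 10 segments, perimeter = 7.5130
Total perimeter = 7.513


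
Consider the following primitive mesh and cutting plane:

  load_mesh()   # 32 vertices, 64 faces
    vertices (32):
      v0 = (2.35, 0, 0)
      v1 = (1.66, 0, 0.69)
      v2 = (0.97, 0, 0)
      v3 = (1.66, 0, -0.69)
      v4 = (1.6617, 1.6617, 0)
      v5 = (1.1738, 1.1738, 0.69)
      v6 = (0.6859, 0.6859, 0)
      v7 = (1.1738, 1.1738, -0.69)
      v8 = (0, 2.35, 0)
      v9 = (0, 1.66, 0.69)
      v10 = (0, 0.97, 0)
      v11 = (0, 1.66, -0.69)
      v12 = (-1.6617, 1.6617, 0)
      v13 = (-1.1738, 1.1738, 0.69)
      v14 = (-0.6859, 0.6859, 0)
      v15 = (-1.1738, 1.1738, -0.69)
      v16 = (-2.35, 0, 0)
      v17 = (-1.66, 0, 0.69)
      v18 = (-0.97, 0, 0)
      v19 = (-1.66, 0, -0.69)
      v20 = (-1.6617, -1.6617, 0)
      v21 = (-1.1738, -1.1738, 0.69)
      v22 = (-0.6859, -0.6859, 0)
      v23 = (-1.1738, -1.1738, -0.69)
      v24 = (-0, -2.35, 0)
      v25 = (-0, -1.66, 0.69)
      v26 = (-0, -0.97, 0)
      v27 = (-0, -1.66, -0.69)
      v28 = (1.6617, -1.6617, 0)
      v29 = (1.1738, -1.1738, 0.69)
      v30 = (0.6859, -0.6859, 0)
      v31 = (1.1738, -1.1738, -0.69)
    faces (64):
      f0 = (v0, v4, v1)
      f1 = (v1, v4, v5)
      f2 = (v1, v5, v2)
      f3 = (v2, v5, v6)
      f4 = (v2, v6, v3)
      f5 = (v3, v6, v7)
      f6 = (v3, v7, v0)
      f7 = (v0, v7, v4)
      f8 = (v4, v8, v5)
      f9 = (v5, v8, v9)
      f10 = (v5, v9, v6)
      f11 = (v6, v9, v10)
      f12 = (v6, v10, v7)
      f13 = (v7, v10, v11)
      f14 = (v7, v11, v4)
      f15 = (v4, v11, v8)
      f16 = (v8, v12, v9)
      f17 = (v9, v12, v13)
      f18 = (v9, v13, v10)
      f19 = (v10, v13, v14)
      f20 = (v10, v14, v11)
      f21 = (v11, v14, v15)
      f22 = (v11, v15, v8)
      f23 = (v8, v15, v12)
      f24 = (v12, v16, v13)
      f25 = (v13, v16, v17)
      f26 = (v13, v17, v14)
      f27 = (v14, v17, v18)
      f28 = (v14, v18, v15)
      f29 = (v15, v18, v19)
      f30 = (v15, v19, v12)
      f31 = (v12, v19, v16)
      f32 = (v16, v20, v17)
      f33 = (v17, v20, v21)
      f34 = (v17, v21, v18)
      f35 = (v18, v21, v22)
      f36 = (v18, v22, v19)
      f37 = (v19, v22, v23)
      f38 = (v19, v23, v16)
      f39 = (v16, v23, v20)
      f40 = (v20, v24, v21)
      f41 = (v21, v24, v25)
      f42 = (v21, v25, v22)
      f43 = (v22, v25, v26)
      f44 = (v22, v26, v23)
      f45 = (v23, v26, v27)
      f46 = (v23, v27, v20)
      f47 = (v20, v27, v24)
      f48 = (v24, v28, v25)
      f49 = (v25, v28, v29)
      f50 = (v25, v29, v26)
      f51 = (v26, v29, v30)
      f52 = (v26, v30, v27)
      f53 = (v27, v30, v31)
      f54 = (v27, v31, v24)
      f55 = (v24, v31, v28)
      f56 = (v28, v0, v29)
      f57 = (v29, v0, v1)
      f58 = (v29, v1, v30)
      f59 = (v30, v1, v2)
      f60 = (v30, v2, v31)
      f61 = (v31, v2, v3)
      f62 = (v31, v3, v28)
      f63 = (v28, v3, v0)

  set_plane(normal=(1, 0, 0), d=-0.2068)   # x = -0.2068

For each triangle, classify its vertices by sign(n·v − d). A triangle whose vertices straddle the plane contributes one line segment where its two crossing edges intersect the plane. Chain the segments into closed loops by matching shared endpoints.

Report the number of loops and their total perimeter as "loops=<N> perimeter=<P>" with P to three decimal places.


Straddling triangles (16 of 64):
  (v8,v12,v9) [+-+] → (-0.2068, 2.26434, 0)–(-0.2068, 1.66021, 0.604129)  len=0.8544
  (v9,v12,v13) [+--] → (-0.2068, 1.66021, 0.604129)–(-0.2068, 1.57434, 0.69)  len=0.1214
  (v9,v13,v10) [+-+] → (-0.2068, 1.57434, 0.69)–(-0.2068, 1.00591, 0.121564)  len=0.8039
  (v10,v13,v14) [+--] → (-0.2068, 1.00591, 0.121564)–(-0.2068, 0.884343, 0)  len=0.1719
  (v10,v14,v11) [+-+] → (-0.2068, 0.884343, 0)–(-0.2068, 1.36631, -0.481964)  len=0.6816
  (v11,v14,v15) [+--] → (-0.2068, 1.36631, -0.481964)–(-0.2068, 1.57434, -0.69)  len=0.2942
  (v11,v15,v8) [+-+] → (-0.2068, 1.57434, -0.69)–(-0.2068, 2.14278, -0.121564)  len=0.8039
  (v8,v15,v12) [+--] → (-0.2068, 2.14278, -0.121564)–(-0.2068, 2.26434, 0)  len=0.1719
  (v20,v24,v21) [-+-] → (-0.2068, -2.26434, 0)–(-0.2068, -2.14278, 0.121564)  len=0.1719
  (v21,v24,v25) [-++] → (-0.2068, -2.14278, 0.121564)–(-0.2068, -1.57434, 0.69)  len=0.8039
  (v21,v25,v22) [-+-] → (-0.2068, -1.57434, 0.69)–(-0.2068, -1.36631, 0.481964)  len=0.2942
  (v22,v25,v26) [-++] → (-0.2068, -1.36631, 0.481964)–(-0.2068, -0.884343, 0)  len=0.6816
  (v22,v26,v23) [-+-] → (-0.2068, -0.884343, 0)–(-0.2068, -1.00591, -0.121564)  len=0.1719
  (v23,v26,v27) [-++] → (-0.2068, -1.00591, -0.121564)–(-0.2068, -1.57434, -0.69)  len=0.8039
  (v23,v27,v20) [-+-] → (-0.2068, -1.57434, -0.69)–(-0.2068, -1.66021, -0.604129)  len=0.1214
  (v20,v27,v24) [-++] → (-0.2068, -1.66021, -0.604129)–(-0.2068, -2.26434, 0)  len=0.8544

Chained into 2 loop(s):
  loop 1: 8 segments, perimeter = 3.9032
  loop 2: 8 segments, perimeter = 3.9032
Total perimeter = 7.806

loops=2 perimeter=7.806


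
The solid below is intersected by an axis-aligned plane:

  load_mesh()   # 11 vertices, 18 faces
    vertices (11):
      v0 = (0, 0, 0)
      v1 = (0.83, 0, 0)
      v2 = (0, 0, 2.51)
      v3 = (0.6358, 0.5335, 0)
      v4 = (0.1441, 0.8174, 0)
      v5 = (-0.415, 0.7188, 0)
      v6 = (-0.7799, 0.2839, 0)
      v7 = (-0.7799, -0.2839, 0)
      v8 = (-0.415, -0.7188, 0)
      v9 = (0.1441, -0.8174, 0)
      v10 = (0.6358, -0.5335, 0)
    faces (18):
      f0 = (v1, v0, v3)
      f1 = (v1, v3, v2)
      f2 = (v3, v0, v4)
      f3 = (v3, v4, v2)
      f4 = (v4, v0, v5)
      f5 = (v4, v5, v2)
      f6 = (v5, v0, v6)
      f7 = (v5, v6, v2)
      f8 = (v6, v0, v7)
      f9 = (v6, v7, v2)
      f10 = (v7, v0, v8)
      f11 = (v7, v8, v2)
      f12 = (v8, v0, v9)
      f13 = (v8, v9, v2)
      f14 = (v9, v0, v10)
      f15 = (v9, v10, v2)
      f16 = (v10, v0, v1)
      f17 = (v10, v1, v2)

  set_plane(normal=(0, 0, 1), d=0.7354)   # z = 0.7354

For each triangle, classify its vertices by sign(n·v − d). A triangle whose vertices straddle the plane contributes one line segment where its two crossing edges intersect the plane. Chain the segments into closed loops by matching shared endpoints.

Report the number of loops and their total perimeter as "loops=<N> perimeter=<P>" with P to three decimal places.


loops=1 perimeter=3.613

Straddling triangles (9 of 18):
  (v1,v3,v2) [--+] → (0.449518, 0.377191, 0.7354)–(0.58682, 0, 0.7354)  len=0.4014
  (v3,v4,v2) [--+] → (0.10188, 0.577912, 0.7354)–(0.449518, 0.377191, 0.7354)  len=0.4014
  (v4,v5,v2) [--+] → (-0.29341, 0.5082, 0.7354)–(0.10188, 0.577912, 0.7354)  len=0.4014
  (v5,v6,v2) [--+] → (-0.551399, 0.200721, 0.7354)–(-0.29341, 0.5082, 0.7354)  len=0.4014
  (v6,v7,v2) [--+] → (-0.551399, -0.200721, 0.7354)–(-0.551399, 0.200721, 0.7354)  len=0.4014
  (v7,v8,v2) [--+] → (-0.29341, -0.5082, 0.7354)–(-0.551399, -0.200721, 0.7354)  len=0.4014
  (v8,v9,v2) [--+] → (0.10188, -0.577912, 0.7354)–(-0.29341, -0.5082, 0.7354)  len=0.4014
  (v9,v10,v2) [--+] → (0.449518, -0.377191, 0.7354)–(0.10188, -0.577912, 0.7354)  len=0.4014
  (v10,v1,v2) [--+] → (0.58682, 0, 0.7354)–(0.449518, -0.377191, 0.7354)  len=0.4014

Chained into 1 loop(s):
  loop 1: 9 segments, perimeter = 3.6126
Total perimeter = 3.613


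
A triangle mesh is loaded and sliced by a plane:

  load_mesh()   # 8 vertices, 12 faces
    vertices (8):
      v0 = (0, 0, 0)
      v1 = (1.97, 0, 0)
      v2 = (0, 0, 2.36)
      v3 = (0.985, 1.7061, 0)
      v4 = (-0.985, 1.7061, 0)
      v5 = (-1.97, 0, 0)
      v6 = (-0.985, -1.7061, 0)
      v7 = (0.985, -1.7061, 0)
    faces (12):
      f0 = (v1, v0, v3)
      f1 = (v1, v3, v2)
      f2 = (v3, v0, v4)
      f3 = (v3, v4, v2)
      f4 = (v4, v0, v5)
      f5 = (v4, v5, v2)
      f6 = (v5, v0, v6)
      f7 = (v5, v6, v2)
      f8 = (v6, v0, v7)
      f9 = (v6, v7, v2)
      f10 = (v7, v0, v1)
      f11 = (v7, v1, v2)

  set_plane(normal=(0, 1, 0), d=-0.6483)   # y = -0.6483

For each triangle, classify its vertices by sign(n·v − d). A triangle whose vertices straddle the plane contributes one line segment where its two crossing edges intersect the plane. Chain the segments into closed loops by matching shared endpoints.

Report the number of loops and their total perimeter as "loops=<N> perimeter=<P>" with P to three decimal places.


Straddling triangles (6 of 12):
  (v5,v0,v6) [++-] → (-0.37429, -0.6483, 0)–(-1.59571, -0.6483, 0)  len=1.2214
  (v5,v6,v2) [+-+] → (-1.59571, -0.6483, 0)–(-0.37429, -0.6483, 1.46322)  len=1.9060
  (v6,v0,v7) [-+-] → (-0.37429, -0.6483, 0)–(0.37429, -0.6483, 0)  len=0.7486
  (v6,v7,v2) [--+] → (0.37429, -0.6483, 1.46322)–(-0.37429, -0.6483, 1.46322)  len=0.7486
  (v7,v0,v1) [-++] → (0.37429, -0.6483, 0)–(1.59571, -0.6483, 0)  len=1.2214
  (v7,v1,v2) [-++] → (1.59571, -0.6483, 0)–(0.37429, -0.6483, 1.46322)  len=1.9060

Chained into 1 loop(s):
  loop 1: 6 segments, perimeter = 7.7520
Total perimeter = 7.752

loops=1 perimeter=7.752


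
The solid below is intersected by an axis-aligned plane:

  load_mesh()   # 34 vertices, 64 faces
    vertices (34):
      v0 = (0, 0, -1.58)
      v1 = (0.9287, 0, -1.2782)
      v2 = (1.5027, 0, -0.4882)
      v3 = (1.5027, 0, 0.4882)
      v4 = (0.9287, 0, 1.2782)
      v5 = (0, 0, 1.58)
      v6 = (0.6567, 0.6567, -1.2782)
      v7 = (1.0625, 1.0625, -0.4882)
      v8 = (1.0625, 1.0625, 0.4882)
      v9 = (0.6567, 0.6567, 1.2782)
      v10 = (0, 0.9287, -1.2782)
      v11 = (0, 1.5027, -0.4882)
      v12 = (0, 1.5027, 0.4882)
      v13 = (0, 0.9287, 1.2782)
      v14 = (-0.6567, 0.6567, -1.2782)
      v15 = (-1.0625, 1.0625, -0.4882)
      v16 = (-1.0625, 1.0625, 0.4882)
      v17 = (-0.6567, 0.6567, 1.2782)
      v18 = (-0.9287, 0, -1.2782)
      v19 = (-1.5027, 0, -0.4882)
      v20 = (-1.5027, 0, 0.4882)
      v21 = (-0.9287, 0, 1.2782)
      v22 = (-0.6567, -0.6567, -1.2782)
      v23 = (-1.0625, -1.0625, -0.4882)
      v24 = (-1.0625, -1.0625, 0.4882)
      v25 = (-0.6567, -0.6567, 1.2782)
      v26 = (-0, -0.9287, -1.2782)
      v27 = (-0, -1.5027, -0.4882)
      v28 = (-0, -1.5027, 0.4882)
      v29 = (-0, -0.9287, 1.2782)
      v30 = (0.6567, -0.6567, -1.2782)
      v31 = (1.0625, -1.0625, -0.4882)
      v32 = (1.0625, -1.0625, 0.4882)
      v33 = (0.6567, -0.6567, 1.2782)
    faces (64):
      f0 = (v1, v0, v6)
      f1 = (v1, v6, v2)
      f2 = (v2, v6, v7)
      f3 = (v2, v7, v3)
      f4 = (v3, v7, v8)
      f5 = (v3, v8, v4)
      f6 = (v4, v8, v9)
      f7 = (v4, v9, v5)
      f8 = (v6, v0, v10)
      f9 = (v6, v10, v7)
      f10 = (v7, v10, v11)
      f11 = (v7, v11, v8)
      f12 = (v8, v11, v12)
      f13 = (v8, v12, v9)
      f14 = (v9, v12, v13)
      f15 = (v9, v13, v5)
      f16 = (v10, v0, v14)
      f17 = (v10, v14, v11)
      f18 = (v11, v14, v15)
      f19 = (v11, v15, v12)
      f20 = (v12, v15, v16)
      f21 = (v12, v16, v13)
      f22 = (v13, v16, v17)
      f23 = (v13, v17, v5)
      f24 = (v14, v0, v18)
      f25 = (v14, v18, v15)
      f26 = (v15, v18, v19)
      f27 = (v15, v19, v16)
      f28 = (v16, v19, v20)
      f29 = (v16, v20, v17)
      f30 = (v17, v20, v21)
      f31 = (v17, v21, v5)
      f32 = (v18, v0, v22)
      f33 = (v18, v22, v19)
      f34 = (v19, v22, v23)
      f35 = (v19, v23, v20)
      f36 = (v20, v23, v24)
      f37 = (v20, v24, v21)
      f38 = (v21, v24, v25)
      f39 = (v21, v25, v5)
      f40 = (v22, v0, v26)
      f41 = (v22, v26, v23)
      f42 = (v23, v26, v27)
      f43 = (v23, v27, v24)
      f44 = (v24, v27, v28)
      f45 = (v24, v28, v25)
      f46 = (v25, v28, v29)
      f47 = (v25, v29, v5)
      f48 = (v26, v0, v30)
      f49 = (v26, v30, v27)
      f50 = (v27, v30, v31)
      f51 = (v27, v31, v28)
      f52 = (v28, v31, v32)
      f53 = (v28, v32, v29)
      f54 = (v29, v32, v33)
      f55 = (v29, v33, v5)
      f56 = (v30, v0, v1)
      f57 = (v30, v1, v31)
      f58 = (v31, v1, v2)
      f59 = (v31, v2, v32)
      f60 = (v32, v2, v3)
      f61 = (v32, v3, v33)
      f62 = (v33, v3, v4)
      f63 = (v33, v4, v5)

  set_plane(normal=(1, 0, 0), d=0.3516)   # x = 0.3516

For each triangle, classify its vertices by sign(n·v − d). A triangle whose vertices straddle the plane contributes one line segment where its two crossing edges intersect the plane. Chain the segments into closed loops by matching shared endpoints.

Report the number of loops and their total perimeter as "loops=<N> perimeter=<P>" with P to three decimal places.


Straddling triangles (20 of 64):
  (v1,v0,v6) [+-+] → (0.3516, 0, -1.46574)–(0.3516, 0.3516, -1.41841)  len=0.3548
  (v4,v9,v5) [++-] → (0.3516, 0.3516, 1.41841)–(0.3516, 0, 1.46574)  len=0.3548
  (v6,v0,v10) [+--] → (0.3516, 0.3516, -1.41841)–(0.3516, 0.78307, -1.2782)  len=0.4537
  (v6,v10,v7) [+-+] → (0.3516, 0.78307, -1.2782)–(0.3516, 0.972977, -1.01678)  len=0.3231
  (v7,v10,v11) [+--] → (0.3516, 0.972977, -1.01678)–(0.3516, 1.35703, -0.4882)  len=0.6534
  (v7,v11,v8) [+-+] → (0.3516, 1.35703, -0.4882)–(0.3516, 1.35703, -0.165092)  len=0.3231
  (v8,v11,v12) [+--] → (0.3516, 1.35703, -0.165092)–(0.3516, 1.35703, 0.4882)  len=0.6533
  (v8,v12,v9) [+-+] → (0.3516, 1.35703, 0.4882)–(0.3516, 1.04975, 0.911169)  len=0.5228
  (v9,v12,v13) [+--] → (0.3516, 1.04975, 0.911169)–(0.3516, 0.78307, 1.2782)  len=0.4537
  (v9,v13,v5) [+--] → (0.3516, 0.78307, 1.2782)–(0.3516, 0.3516, 1.41841)  len=0.4537
  (v26,v0,v30) [--+] → (0.3516, -0.3516, -1.41841)–(0.3516, -0.78307, -1.2782)  len=0.4537
  (v26,v30,v27) [-+-] → (0.3516, -0.78307, -1.2782)–(0.3516, -1.04975, -0.911169)  len=0.4537
  (v27,v30,v31) [-++] → (0.3516, -1.04975, -0.911169)–(0.3516, -1.35703, -0.4882)  len=0.5228
  (v27,v31,v28) [-+-] → (0.3516, -1.35703, -0.4882)–(0.3516, -1.35703, 0.165092)  len=0.6533
  (v28,v31,v32) [-++] → (0.3516, -1.35703, 0.165092)–(0.3516, -1.35703, 0.4882)  len=0.3231
  (v28,v32,v29) [-+-] → (0.3516, -1.35703, 0.4882)–(0.3516, -0.972977, 1.01678)  len=0.6534
  (v29,v32,v33) [-++] → (0.3516, -0.972977, 1.01678)–(0.3516, -0.78307, 1.2782)  len=0.3231
  (v29,v33,v5) [-+-] → (0.3516, -0.78307, 1.2782)–(0.3516, -0.3516, 1.41841)  len=0.4537
  (v30,v0,v1) [+-+] → (0.3516, -0.3516, -1.41841)–(0.3516, 0, -1.46574)  len=0.3548
  (v33,v4,v5) [++-] → (0.3516, 0, 1.46574)–(0.3516, -0.3516, 1.41841)  len=0.3548

Chained into 1 loop(s):
  loop 1: 20 segments, perimeter = 9.0926
Total perimeter = 9.093

loops=1 perimeter=9.093


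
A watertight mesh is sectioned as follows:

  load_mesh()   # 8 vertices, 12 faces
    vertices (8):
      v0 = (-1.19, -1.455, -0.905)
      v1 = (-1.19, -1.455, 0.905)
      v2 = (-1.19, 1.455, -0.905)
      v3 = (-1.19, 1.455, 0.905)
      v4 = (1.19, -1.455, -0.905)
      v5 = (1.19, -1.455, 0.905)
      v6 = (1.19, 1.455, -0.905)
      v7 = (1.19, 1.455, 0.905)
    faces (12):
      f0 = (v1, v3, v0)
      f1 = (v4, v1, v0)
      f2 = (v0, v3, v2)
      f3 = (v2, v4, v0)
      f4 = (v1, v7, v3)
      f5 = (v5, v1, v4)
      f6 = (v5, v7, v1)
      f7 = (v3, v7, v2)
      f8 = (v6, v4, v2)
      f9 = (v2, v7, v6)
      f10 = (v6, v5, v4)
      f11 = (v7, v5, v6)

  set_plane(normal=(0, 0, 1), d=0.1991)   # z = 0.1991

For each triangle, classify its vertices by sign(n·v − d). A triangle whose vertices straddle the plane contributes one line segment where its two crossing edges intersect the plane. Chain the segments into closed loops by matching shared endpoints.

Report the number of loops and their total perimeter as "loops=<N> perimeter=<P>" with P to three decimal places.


Straddling triangles (8 of 12):
  (v1,v3,v0) [++-] → (-1.19, 0.3201, 0.1991)–(-1.19, -1.455, 0.1991)  len=1.7751
  (v4,v1,v0) [-+-] → (-0.2618, -1.455, 0.1991)–(-1.19, -1.455, 0.1991)  len=0.9282
  (v0,v3,v2) [-+-] → (-1.19, 0.3201, 0.1991)–(-1.19, 1.455, 0.1991)  len=1.1349
  (v5,v1,v4) [++-] → (-0.2618, -1.455, 0.1991)–(1.19, -1.455, 0.1991)  len=1.4518
  (v3,v7,v2) [++-] → (0.2618, 1.455, 0.1991)–(-1.19, 1.455, 0.1991)  len=1.4518
  (v2,v7,v6) [-+-] → (0.2618, 1.455, 0.1991)–(1.19, 1.455, 0.1991)  len=0.9282
  (v6,v5,v4) [-+-] → (1.19, -0.3201, 0.1991)–(1.19, -1.455, 0.1991)  len=1.1349
  (v7,v5,v6) [++-] → (1.19, -0.3201, 0.1991)–(1.19, 1.455, 0.1991)  len=1.7751

Chained into 1 loop(s):
  loop 1: 8 segments, perimeter = 10.5800
Total perimeter = 10.580

loops=1 perimeter=10.580


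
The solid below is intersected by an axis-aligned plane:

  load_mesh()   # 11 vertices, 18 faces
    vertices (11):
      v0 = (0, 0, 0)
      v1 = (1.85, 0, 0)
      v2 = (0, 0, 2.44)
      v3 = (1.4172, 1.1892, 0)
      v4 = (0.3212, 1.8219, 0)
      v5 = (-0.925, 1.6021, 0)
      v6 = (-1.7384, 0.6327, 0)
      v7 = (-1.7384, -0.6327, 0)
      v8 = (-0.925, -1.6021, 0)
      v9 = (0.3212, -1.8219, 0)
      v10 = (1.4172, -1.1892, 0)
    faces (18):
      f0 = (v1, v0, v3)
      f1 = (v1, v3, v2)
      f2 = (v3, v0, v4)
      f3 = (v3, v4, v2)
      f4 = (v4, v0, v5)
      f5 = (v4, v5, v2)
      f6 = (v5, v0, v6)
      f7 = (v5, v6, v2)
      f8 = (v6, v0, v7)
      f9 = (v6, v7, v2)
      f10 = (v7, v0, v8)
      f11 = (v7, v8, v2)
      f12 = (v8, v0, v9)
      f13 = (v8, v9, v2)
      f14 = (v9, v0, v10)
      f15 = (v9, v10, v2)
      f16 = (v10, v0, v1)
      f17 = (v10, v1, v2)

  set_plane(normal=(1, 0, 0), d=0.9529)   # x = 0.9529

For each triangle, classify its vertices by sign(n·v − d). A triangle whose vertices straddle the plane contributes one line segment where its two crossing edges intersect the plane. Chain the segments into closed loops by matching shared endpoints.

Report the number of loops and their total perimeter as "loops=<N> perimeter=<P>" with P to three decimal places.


Straddling triangles (8 of 18):
  (v1,v0,v3) [+-+] → (0.9529, 0, 0)–(0.9529, 0.799597, 0)  len=0.7996
  (v1,v3,v2) [++-] → (0.9529, 0.799597, 0.799388)–(0.9529, 0, 1.1832)  len=0.8869
  (v3,v0,v4) [+--] → (0.9529, 0.799597, 0)–(0.9529, 1.45723, 0)  len=0.6576
  (v3,v4,v2) [+--] → (0.9529, 1.45723, 0)–(0.9529, 0.799597, 0.799388)  len=1.0351
  (v9,v0,v10) [--+] → (0.9529, -0.799597, 0)–(0.9529, -1.45723, 0)  len=0.6576
  (v9,v10,v2) [-+-] → (0.9529, -1.45723, 0)–(0.9529, -0.799597, 0.799388)  len=1.0351
  (v10,v0,v1) [+-+] → (0.9529, -0.799597, 0)–(0.9529, 0, 0)  len=0.7996
  (v10,v1,v2) [++-] → (0.9529, 0, 1.1832)–(0.9529, -0.799597, 0.799388)  len=0.8869

Chained into 1 loop(s):
  loop 1: 8 segments, perimeter = 6.7586
Total perimeter = 6.759

loops=1 perimeter=6.759


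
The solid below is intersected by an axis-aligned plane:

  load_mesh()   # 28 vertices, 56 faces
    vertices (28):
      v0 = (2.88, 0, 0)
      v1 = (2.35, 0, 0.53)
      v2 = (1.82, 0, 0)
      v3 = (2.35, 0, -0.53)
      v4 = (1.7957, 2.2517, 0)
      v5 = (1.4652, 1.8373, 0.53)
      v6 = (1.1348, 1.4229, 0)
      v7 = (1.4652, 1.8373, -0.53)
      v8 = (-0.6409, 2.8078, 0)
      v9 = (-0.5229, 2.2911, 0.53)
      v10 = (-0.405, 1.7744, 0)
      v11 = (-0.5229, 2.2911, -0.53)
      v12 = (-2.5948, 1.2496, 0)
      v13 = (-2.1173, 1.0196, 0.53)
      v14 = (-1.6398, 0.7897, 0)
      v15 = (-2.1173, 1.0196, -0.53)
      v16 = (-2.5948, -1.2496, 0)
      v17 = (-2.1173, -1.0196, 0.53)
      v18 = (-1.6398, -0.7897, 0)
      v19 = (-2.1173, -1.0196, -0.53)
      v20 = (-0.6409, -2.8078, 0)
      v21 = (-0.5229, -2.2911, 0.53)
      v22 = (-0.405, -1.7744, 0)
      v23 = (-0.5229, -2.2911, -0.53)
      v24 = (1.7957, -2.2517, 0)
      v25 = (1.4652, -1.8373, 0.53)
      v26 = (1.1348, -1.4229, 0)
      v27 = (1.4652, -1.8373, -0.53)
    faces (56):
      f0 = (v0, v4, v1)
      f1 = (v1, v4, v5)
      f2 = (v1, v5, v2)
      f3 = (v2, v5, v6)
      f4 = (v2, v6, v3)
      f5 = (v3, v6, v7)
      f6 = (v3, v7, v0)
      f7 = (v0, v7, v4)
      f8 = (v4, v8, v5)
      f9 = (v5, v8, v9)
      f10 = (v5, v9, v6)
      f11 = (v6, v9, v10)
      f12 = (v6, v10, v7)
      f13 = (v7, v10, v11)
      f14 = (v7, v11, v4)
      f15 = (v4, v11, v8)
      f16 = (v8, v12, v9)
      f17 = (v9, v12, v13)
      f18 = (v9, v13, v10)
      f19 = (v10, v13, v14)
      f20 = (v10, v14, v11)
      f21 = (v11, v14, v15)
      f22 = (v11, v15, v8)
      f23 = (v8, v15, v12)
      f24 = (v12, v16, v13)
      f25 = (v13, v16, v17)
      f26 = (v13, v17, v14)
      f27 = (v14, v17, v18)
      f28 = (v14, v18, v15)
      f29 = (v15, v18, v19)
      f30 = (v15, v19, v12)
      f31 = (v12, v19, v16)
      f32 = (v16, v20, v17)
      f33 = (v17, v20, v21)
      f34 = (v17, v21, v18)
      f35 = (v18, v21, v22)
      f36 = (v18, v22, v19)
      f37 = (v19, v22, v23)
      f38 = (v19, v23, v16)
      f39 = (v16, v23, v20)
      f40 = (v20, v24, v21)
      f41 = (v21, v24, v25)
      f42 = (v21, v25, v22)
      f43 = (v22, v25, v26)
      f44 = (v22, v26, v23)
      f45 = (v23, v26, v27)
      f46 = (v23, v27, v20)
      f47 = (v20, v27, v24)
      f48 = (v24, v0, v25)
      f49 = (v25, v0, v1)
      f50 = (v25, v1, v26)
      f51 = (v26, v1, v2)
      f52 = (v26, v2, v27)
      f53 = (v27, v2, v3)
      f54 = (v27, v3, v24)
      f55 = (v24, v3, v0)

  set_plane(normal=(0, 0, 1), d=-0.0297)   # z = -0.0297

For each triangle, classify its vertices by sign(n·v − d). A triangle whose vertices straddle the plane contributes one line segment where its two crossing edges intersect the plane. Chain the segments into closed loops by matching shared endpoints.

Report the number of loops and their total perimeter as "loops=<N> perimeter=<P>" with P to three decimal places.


loops=2 perimeter=28.550

Straddling triangles (28 of 56):
  (v2,v6,v3) [++-] → (1.2029, 1.34316, -0.0297)–(1.8497, 0, -0.0297)  len=1.4908
  (v3,v6,v7) [-+-] → (1.2029, 1.34316, -0.0297)–(1.15331, 1.44612, -0.0297)  len=0.1143
  (v3,v7,v0) [--+] → (2.80072, 0.102958, -0.0297)–(2.8503, 0, -0.0297)  len=0.1143
  (v0,v7,v4) [+-+] → (2.80072, 0.102958, -0.0297)–(1.77718, 2.22848, -0.0297)  len=2.3591
  (v6,v10,v7) [++-] → (-0.300198, 1.77792, -0.0297)–(1.15331, 1.44612, -0.0297)  len=1.4909
  (v7,v10,v11) [-+-] → (-0.300198, 1.77792, -0.0297)–(-0.411607, 1.80335, -0.0297)  len=0.1143
  (v7,v11,v4) [--+] → (1.66577, 2.25391, -0.0297)–(1.77718, 2.22848, -0.0297)  len=0.1143
  (v4,v11,v8) [+-+] → (1.66577, 2.25391, -0.0297)–(-0.634288, 2.77885, -0.0297)  len=2.3592
  (v10,v14,v11) [++-] → (-1.57721, 0.873835, -0.0297)–(-0.411607, 1.80335, -0.0297)  len=1.4909
  (v11,v14,v15) [-+-] → (-1.57721, 0.873835, -0.0297)–(-1.66656, 0.802583, -0.0297)  len=0.1143
  (v11,v15,v8) [--+] → (-0.723634, 2.70759, -0.0297)–(-0.634288, 2.77885, -0.0297)  len=0.1143
  (v8,v15,v12) [+-+] → (-0.723634, 2.70759, -0.0297)–(-2.56804, 1.23671, -0.0297)  len=2.3591
  (v14,v18,v15) [++-] → (-1.66656, -0.688311, -0.0297)–(-1.66656, 0.802583, -0.0297)  len=1.4909
  (v15,v18,v19) [-+-] → (-1.66656, -0.688311, -0.0297)–(-1.66656, -0.802583, -0.0297)  len=0.1143
  (v15,v19,v12) [--+] → (-2.56804, 1.12244, -0.0297)–(-2.56804, 1.23671, -0.0297)  len=0.1143
  (v12,v19,v16) [+-+] → (-2.56804, 1.12244, -0.0297)–(-2.56804, -1.23671, -0.0297)  len=2.3592
  (v18,v22,v19) [++-] → (-0.500953, -1.7321, -0.0297)–(-1.66656, -0.802583, -0.0297)  len=1.4909
  (v19,v22,v23) [-+-] → (-0.500953, -1.7321, -0.0297)–(-0.411607, -1.80335, -0.0297)  len=0.1143
  (v19,v23,v16) [--+] → (-2.4787, -1.30796, -0.0297)–(-2.56804, -1.23671, -0.0297)  len=0.1143
  (v16,v23,v20) [+-+] → (-2.4787, -1.30796, -0.0297)–(-0.634288, -2.77885, -0.0297)  len=2.3591
  (v22,v26,v23) [++-] → (1.04191, -1.47155, -0.0297)–(-0.411607, -1.80335, -0.0297)  len=1.4909
  (v23,v26,v27) [-+-] → (1.04191, -1.47155, -0.0297)–(1.15331, -1.44612, -0.0297)  len=0.1143
  (v23,v27,v20) [--+] → (-0.522879, -2.75342, -0.0297)–(-0.634288, -2.77885, -0.0297)  len=0.1143
  (v20,v27,v24) [+-+] → (-0.522879, -2.75342, -0.0297)–(1.77718, -2.22848, -0.0297)  len=2.3592
  (v26,v2,v27) [++-] → (1.80012, -0.102958, -0.0297)–(1.15331, -1.44612, -0.0297)  len=1.4908
  (v27,v2,v3) [-+-] → (1.80012, -0.102958, -0.0297)–(1.8497, 0, -0.0297)  len=0.1143
  (v27,v3,v24) [--+] → (1.82676, -2.12552, -0.0297)–(1.77718, -2.22848, -0.0297)  len=0.1143
  (v24,v3,v0) [+-+] → (1.82676, -2.12552, -0.0297)–(2.8503, 0, -0.0297)  len=2.3591

Chained into 2 loop(s):
  loop 1: 14 segments, perimeter = 11.2359
  loop 2: 14 segments, perimeter = 17.3139
Total perimeter = 28.550


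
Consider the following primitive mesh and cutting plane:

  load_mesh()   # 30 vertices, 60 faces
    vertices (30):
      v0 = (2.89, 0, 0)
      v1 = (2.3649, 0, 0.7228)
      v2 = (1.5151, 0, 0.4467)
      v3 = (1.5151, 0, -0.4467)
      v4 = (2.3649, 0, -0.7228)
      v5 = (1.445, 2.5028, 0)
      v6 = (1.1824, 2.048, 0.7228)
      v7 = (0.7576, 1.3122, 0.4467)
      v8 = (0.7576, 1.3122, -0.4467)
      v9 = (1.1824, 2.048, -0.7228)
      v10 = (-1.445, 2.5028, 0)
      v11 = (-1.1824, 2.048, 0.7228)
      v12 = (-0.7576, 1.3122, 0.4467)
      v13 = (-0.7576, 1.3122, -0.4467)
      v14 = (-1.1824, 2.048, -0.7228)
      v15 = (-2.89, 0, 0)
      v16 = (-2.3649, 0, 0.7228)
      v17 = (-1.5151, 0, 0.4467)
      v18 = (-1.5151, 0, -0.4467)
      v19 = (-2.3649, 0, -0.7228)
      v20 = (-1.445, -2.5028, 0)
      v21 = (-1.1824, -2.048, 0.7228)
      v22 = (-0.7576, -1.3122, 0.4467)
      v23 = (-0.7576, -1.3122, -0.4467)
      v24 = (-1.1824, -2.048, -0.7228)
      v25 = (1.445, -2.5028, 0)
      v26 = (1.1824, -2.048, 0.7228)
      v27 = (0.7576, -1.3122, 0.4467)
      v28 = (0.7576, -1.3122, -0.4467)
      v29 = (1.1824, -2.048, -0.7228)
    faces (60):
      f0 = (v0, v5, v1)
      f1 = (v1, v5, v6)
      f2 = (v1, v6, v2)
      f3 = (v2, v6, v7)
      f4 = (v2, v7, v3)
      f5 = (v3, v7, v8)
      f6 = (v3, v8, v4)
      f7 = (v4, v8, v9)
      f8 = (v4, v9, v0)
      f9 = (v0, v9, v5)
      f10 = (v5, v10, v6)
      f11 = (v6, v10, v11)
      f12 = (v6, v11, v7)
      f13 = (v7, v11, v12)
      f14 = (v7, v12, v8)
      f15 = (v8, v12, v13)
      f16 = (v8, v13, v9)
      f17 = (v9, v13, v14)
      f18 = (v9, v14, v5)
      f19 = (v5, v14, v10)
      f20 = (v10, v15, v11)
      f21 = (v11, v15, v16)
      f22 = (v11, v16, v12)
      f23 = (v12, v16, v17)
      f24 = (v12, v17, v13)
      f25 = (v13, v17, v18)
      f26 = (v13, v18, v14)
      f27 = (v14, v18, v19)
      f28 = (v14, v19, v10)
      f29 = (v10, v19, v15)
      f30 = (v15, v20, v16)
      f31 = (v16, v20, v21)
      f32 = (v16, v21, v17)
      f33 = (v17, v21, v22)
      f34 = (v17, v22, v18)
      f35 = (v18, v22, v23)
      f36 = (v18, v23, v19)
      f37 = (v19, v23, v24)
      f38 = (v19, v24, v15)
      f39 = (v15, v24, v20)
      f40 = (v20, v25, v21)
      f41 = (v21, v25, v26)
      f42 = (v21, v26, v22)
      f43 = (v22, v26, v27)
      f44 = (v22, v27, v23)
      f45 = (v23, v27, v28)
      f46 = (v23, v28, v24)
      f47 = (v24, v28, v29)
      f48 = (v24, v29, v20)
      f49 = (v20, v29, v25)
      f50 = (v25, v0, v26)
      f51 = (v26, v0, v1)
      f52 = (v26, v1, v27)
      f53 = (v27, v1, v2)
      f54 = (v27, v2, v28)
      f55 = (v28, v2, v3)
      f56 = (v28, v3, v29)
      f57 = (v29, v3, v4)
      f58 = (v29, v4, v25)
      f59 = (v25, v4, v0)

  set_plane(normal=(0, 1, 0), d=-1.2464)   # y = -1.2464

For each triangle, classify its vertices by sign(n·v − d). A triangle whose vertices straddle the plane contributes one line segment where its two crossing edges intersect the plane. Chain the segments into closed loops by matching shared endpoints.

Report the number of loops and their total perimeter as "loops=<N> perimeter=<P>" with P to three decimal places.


Straddling triangles (20 of 60):
  (v15,v20,v16) [+-+] → (-2.17039, -1.2464, 0)–(-1.90679, -1.2464, 0.362844)  len=0.4485
  (v16,v20,v21) [+--] → (-1.90679, -1.2464, 0.362844)–(-1.64524, -1.2464, 0.7228)  len=0.4449
  (v16,v21,v17) [+-+] → (-1.64524, -1.2464, 0.7228)–(-1.31262, -1.2464, 0.614733)  len=0.3497
  (v17,v21,v22) [+--] → (-1.31262, -1.2464, 0.614733)–(-0.795585, -1.2464, 0.4467)  len=0.5437
  (v17,v22,v18) [+-+] → (-0.795585, -1.2464, 0.4467)–(-0.795585, -1.2464, 0.401901)  len=0.0448
  (v18,v22,v23) [+--] → (-0.795585, -1.2464, 0.401901)–(-0.795585, -1.2464, -0.4467)  len=0.8486
  (v18,v23,v19) [+-+] → (-0.795585, -1.2464, -0.4467)–(-0.838198, -1.2464, -0.460545)  len=0.0448
  (v19,v23,v24) [+--] → (-0.838198, -1.2464, -0.460545)–(-1.64524, -1.2464, -0.7228)  len=0.8486
  (v19,v24,v15) [+-+] → (-1.64524, -1.2464, -0.7228)–(-1.85077, -1.2464, -0.439892)  len=0.3497
  (v15,v24,v20) [+--] → (-1.85077, -1.2464, -0.439892)–(-2.17039, -1.2464, 0)  len=0.5437
  (v25,v0,v26) [-+-] → (2.17039, -1.2464, 0)–(1.85077, -1.2464, 0.439892)  len=0.5437
  (v26,v0,v1) [-++] → (1.85077, -1.2464, 0.439892)–(1.64524, -1.2464, 0.7228)  len=0.3497
  (v26,v1,v27) [-+-] → (1.64524, -1.2464, 0.7228)–(0.838198, -1.2464, 0.460545)  len=0.8486
  (v27,v1,v2) [-++] → (0.838198, -1.2464, 0.460545)–(0.795585, -1.2464, 0.4467)  len=0.0448
  (v27,v2,v28) [-+-] → (0.795585, -1.2464, 0.4467)–(0.795585, -1.2464, -0.401901)  len=0.8486
  (v28,v2,v3) [-++] → (0.795585, -1.2464, -0.401901)–(0.795585, -1.2464, -0.4467)  len=0.0448
  (v28,v3,v29) [-+-] → (0.795585, -1.2464, -0.4467)–(1.31262, -1.2464, -0.614733)  len=0.5437
  (v29,v3,v4) [-++] → (1.31262, -1.2464, -0.614733)–(1.64524, -1.2464, -0.7228)  len=0.3497
  (v29,v4,v25) [-+-] → (1.64524, -1.2464, -0.7228)–(1.90679, -1.2464, -0.362844)  len=0.4449
  (v25,v4,v0) [-++] → (1.90679, -1.2464, -0.362844)–(2.17039, -1.2464, 0)  len=0.4485

Chained into 2 loop(s):
  loop 1: 10 segments, perimeter = 4.4670
  loop 2: 10 segments, perimeter = 4.4670
Total perimeter = 8.934

loops=2 perimeter=8.934
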